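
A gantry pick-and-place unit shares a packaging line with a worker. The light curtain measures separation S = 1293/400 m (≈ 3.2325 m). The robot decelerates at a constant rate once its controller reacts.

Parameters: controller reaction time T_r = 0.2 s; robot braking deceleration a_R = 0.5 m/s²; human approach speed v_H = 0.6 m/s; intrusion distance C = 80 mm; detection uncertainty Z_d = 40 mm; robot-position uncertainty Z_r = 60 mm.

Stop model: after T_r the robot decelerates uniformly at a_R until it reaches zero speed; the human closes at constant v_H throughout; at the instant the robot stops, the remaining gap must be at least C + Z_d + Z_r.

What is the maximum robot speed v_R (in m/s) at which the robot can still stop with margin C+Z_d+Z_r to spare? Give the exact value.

v_R_max = 23/20 m/s = 1.1500 m/s

quadratic (1)·v² + (7/5)·v + (-1173/400) = 0
  disc = (7/5)² − 4·(1)·(-1173/400) = 1369/100 ; √disc = 37/10
  v_R = (−(7/5) + 37/10) / (2·(1)) = 23/20 m/s
check:
braking lasts T_s = (23/20)/(1/2) = 2.3000 s
robot in T_r: 1.1500·0.2000 = 0.2300 m
robot under decel: 1.1500²/(2·0.5000) = 1.3225 m
human closes 0.6000·2.5000 = 1.5000 m
C+Z_d+Z_r = 0.0800+0.0400+0.0600 = 0.1800 m
sum ≈ 0.2300+1.3225+1.5000+0.1800 ≈ 3.2325 m = S ✓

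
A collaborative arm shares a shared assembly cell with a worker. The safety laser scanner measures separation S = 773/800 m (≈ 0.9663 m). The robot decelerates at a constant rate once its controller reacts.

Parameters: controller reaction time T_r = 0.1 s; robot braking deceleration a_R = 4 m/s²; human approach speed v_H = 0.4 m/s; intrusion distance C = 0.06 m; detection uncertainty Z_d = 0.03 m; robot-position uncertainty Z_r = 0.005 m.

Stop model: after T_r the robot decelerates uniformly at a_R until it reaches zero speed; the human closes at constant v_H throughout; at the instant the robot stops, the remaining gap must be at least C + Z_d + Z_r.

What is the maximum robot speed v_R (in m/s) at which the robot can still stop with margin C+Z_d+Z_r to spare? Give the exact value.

quadratic (1/8)·v² + (1/5)·v + (-133/160) = 0
  disc = (1/5)² − 4·(1/8)·(-133/160) = 729/1600 ; √disc = 27/40
  v_R = (−(1/5) + 27/40) / (2·(1/8)) = 19/10 m/s
check:
T_s = v_R/a_R = (19/10)/4 = 0.4750 s
robot in T_r: 1.9000·0.1000 = 0.1900 m
braking distance = 1.9000²/(2·4.0000) = 0.4512 m
human over T_r+T_s: 0.4000·(0.1000+0.4750) = 0.2300 m
C+Z_d+Z_r = 0.0600+0.0300+0.0050 = 0.0950 m
sum ≈ 0.1900+0.4512+0.2300+0.0950 ≈ 0.9663 m = S ✓

v_R_max = 19/10 m/s = 1.9000 m/s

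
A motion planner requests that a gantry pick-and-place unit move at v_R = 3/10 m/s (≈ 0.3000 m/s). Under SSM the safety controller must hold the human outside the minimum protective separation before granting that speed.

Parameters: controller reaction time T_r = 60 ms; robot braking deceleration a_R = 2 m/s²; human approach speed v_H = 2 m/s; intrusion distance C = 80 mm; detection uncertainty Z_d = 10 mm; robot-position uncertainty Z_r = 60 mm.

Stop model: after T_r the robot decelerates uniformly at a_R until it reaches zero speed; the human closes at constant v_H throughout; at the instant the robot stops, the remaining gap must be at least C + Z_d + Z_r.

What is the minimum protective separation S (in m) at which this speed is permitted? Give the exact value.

stop time T_s = (3/10)/2 = 0.1500 s
robot covers v_R·T_r = 0.3000·0.0600 = 0.0180 m before braking
robot covers 0.3000·0.1500 − ½·2.0000·0.1500² = 0.0225 m while stopping
human over T_r+T_s: 2.0000·(0.0600+0.1500) = 0.4200 m
C+Z_d+Z_r = 0.0800+0.0100+0.0600 = 0.1500 m
S_min ≈ 0.0180+0.0225+0.4200+0.1500  ⇒  S_min = 1221/2000 m

S_min = 1221/2000 m = 0.6105 m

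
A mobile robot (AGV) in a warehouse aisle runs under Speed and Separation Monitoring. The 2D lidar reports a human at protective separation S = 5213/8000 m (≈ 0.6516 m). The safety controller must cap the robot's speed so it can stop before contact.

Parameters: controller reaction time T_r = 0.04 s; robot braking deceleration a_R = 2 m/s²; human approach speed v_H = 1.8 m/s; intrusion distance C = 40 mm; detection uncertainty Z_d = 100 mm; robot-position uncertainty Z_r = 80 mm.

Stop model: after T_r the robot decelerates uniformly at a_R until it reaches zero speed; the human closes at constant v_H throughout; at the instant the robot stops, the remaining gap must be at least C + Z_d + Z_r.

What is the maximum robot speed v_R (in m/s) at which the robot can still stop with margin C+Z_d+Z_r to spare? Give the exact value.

v_R_max = 7/20 m/s = 0.3500 m/s

collect terms ⇒ (1/4)·v_R² + (47/50)·v_R + (-2877/8000) = 0
  disc = (47/50)² − 4·(1/4)·(-2877/8000) = 49729/40000 ; √disc = 223/200
  v_R = (−(47/50) + 223/200) / (2·(1/4)) = 7/20 m/s
check:
T_s = v_R/a_R = (7/20)/2 = 0.1750 s
reaction-phase robot travel = 0.3500·0.0400 = 0.0140 m
robot covers 0.3500·0.1750 − ½·2.0000·0.1750² = 0.0306 m while stopping
person approaches 1.8000·(0.0400+0.1750) = 0.3870 m
residual clearance needed = 0.0400+0.1000+0.0800 = 0.2200 m
sum ≈ 0.0140+0.0306+0.3870+0.2200 ≈ 0.6516 m = S ✓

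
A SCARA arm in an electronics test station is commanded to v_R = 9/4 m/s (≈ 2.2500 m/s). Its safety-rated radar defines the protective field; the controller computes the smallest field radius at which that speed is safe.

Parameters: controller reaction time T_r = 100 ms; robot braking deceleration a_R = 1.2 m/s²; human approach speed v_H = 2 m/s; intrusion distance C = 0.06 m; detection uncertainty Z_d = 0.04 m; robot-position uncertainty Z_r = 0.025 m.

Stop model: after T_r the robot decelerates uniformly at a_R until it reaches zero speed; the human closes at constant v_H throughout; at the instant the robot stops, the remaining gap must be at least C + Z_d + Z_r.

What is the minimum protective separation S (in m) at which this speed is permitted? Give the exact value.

S_min = 2051/320 m = 6.4094 m

braking lasts T_s = (9/4)/(6/5) = 1.8750 s
robot covers v_R·T_r = 2.2500·0.1000 = 0.2250 m before braking
robot under decel: 2.2500²/(2·1.2000) = 2.1094 m
human closes 2.0000·1.9750 = 3.9500 m
residual clearance needed = 0.0600+0.0400+0.0250 = 0.1250 m
S_min ≈ 0.2250+2.1094+3.9500+0.1250  ⇒  S_min = 2051/320 m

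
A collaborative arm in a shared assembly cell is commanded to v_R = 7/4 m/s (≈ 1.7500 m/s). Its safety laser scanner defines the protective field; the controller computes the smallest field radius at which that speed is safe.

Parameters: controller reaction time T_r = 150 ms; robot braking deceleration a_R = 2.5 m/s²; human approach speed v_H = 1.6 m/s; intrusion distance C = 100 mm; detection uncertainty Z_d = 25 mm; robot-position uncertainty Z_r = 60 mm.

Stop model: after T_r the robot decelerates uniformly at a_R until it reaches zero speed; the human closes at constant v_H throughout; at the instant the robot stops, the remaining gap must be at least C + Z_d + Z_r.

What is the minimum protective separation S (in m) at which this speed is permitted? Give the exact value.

S_min = 121/50 m = 2.4200 m

T_s = v_R/a_R = (7/4)/(5/2) = 0.7000 s
robot in T_r: 1.7500·0.1500 = 0.2625 m
robot under decel: 1.7500²/(2·2.5000) = 0.6125 m
human over T_r+T_s: 1.6000·(0.1500+0.7000) = 1.3600 m
margins: 0.1000+0.0250+0.0600 = 0.1850 m
S_min ≈ 0.2625+0.6125+1.3600+0.1850  ⇒  S_min = 121/50 m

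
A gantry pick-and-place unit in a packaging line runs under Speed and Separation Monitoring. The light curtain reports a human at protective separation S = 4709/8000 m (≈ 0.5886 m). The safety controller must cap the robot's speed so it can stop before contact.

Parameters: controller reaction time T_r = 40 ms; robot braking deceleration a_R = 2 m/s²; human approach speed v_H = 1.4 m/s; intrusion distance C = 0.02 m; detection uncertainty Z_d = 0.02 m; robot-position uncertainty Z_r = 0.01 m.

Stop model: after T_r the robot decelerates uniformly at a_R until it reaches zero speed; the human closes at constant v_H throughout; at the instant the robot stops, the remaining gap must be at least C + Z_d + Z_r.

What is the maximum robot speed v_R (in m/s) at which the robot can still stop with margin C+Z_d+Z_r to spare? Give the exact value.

at the boundary: (1/4)·v² + (37/50)·v + (-3861/8000) = 0
  disc = (37/50)² − 4·(1/4)·(-3861/8000) = 41209/40000 ; √disc = 203/200
  v_R = (−(37/50) + 203/200) / (2·(1/4)) = 11/20 m/s
check:
T_s = v_R/a_R = (11/20)/2 = 0.2750 s
robot in T_r: 0.5500·0.0400 = 0.0220 m
braking distance = 0.5500²/(2·2.0000) = 0.0756 m
human closes 1.4000·0.3150 = 0.4410 m
residual clearance needed = 0.0200+0.0200+0.0100 = 0.0500 m
sum ≈ 0.0220+0.0756+0.4410+0.0500 ≈ 0.5886 m = S ✓

v_R_max = 11/20 m/s = 0.5500 m/s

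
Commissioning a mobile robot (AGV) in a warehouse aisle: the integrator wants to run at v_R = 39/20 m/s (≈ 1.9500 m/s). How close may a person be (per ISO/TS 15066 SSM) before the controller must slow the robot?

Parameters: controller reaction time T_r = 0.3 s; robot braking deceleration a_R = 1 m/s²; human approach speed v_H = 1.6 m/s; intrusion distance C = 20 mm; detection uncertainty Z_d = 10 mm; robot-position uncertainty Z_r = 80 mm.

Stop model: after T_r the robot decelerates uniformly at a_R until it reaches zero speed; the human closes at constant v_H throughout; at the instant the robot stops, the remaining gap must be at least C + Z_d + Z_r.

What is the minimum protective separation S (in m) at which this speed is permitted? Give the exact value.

T_s = v_R/a_R = (39/20)/1 = 1.9500 s
robot covers v_R·T_r = 1.9500·0.3000 = 0.5850 m before braking
robot under decel: 1.9500²/(2·1.0000) = 1.9013 m
human closes 1.6000·2.2500 = 3.6000 m
C+Z_d+Z_r = 0.0200+0.0100+0.0800 = 0.1100 m
S_min ≈ 0.5850+1.9013+3.6000+0.1100  ⇒  S_min = 4957/800 m

S_min = 4957/800 m = 6.1963 m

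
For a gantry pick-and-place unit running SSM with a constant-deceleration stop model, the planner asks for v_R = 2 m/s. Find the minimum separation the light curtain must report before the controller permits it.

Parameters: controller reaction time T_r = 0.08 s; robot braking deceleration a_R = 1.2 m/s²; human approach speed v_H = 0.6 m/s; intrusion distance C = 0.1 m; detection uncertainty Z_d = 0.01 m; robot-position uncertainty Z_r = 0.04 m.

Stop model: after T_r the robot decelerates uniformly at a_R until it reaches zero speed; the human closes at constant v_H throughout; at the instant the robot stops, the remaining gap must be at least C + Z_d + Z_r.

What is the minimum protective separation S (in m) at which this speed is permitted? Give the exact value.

T_s = v_R/a_R = 2/(6/5) = 1.6667 s
reaction-phase robot travel = 2.0000·0.0800 = 0.1600 m
braking distance = 2.0000²/(2·1.2000) = 1.6667 m
human over T_r+T_s: 0.6000·(0.0800+1.6667) = 1.0480 m
C+Z_d+Z_r = 0.1000+0.0100+0.0400 = 0.1500 m
S_min ≈ 0.1600+1.6667+1.0480+0.1500  ⇒  S_min = 4537/1500 m

S_min = 4537/1500 m = 3.0247 m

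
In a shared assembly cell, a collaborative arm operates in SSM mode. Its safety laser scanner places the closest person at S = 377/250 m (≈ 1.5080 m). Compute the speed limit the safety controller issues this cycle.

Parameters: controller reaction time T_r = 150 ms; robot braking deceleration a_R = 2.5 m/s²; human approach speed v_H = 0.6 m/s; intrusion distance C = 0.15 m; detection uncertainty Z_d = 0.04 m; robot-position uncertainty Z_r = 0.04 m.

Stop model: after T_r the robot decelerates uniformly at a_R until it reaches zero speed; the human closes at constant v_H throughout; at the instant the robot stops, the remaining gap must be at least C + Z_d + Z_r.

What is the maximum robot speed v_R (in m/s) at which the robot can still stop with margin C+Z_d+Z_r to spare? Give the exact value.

v_R_max = 33/20 m/s = 1.6500 m/s

at the boundary: (1/5)·v² + (39/100)·v + (-297/250) = 0
  disc = (39/100)² − 4·(1/5)·(-297/250) = 441/400 ; √disc = 21/20
  v_R = (−(39/100) + 21/20) / (2·(1/5)) = 33/20 m/s
check:
stop time T_s = (33/20)/(5/2) = 0.6600 s
reaction-phase robot travel = 1.6500·0.1500 = 0.2475 m
robot under decel: 1.6500²/(2·2.5000) = 0.5445 m
person approaches 0.6000·(0.1500+0.6600) = 0.4860 m
margins: 0.1500+0.0400+0.0400 = 0.2300 m
sum ≈ 0.2475+0.5445+0.4860+0.2300 ≈ 1.5080 m = S ✓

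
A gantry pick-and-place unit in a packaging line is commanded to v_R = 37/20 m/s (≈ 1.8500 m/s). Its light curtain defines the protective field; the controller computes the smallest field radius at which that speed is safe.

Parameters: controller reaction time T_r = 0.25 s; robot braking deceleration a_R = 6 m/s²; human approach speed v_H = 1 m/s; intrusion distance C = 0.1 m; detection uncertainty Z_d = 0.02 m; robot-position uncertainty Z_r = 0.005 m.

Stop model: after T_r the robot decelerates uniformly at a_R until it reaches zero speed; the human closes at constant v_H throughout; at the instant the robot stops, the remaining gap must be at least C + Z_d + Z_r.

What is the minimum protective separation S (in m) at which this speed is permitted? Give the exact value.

stop time T_s = (37/20)/6 = 0.3083 s
robot in T_r: 1.8500·0.2500 = 0.4625 m
robot under decel: 1.8500²/(2·6.0000) = 0.2852 m
person approaches 1.0000·(0.2500+0.3083) = 0.5583 m
residual clearance needed = 0.1000+0.0200+0.0050 = 0.1250 m
S_min ≈ 0.4625+0.2852+0.5583+0.1250  ⇒  S_min = 6869/4800 m

S_min = 6869/4800 m = 1.4310 m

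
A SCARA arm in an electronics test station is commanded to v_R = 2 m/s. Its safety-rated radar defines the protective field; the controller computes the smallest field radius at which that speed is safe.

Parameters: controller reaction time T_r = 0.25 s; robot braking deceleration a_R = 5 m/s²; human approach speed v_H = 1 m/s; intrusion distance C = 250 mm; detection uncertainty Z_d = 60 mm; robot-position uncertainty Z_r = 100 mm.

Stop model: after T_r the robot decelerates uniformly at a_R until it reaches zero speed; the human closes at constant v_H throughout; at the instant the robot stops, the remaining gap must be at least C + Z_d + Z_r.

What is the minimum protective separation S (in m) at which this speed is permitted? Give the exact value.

braking lasts T_s = 2/5 = 0.4000 s
robot in T_r: 2.0000·0.2500 = 0.5000 m
robot under decel: 2.0000²/(2·5.0000) = 0.4000 m
person approaches 1.0000·(0.2500+0.4000) = 0.6500 m
C+Z_d+Z_r = 0.2500+0.0600+0.1000 = 0.4100 m
S_min ≈ 0.5000+0.4000+0.6500+0.4100  ⇒  S_min = 49/25 m

S_min = 49/25 m = 1.9600 m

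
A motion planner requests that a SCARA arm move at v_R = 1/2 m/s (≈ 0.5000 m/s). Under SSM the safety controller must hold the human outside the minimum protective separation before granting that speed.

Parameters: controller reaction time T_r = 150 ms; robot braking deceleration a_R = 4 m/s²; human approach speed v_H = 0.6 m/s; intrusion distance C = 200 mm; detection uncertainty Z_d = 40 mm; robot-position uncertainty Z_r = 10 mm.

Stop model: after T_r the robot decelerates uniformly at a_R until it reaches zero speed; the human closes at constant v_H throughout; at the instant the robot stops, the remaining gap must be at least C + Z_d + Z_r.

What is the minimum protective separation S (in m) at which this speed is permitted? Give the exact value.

S_min = 417/800 m = 0.5212 m

stop time T_s = (1/2)/4 = 0.1250 s
robot covers v_R·T_r = 0.5000·0.1500 = 0.0750 m before braking
robot covers 0.5000·0.1250 − ½·4.0000·0.1250² = 0.0312 m while stopping
person approaches 0.6000·(0.1500+0.1250) = 0.1650 m
residual clearance needed = 0.2000+0.0400+0.0100 = 0.2500 m
S_min ≈ 0.0750+0.0312+0.1650+0.2500  ⇒  S_min = 417/800 m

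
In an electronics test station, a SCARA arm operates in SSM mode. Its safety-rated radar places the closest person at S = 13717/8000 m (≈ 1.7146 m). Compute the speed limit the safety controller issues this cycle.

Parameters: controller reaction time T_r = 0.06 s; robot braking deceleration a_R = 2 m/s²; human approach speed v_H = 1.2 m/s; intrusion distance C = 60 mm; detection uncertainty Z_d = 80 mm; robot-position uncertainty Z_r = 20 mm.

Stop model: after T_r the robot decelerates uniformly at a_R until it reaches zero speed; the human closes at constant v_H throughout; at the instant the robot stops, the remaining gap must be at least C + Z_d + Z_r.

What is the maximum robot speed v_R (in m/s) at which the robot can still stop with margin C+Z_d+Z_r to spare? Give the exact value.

collect terms ⇒ (1/4)·v_R² + (33/50)·v_R + (-11861/8000) = 0
  disc = (33/50)² − 4·(1/4)·(-11861/8000) = 76729/40000 ; √disc = 277/200
  v_R = (−(33/50) + 277/200) / (2·(1/4)) = 29/20 m/s
check:
T_s = v_R/a_R = (29/20)/2 = 0.7250 s
reaction-phase robot travel = 1.4500·0.0600 = 0.0870 m
robot covers 1.4500·0.7250 − ½·2.0000·0.7250² = 0.5256 m while stopping
human over T_r+T_s: 1.2000·(0.0600+0.7250) = 0.9420 m
C+Z_d+Z_r = 0.0600+0.0800+0.0200 = 0.1600 m
sum ≈ 0.0870+0.5256+0.9420+0.1600 ≈ 1.7146 m = S ✓

v_R_max = 29/20 m/s = 1.4500 m/s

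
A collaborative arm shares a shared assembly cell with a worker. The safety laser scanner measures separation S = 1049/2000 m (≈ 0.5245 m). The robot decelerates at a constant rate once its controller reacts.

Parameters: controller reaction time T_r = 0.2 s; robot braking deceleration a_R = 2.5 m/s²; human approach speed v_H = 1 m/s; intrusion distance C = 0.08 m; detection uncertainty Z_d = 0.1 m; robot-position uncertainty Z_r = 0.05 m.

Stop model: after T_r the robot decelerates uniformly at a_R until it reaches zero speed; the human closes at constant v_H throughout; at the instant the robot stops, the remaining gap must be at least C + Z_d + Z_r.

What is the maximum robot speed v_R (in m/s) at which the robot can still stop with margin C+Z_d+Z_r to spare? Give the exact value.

quadratic (1/5)·v² + (3/5)·v + (-189/2000) = 0
  disc = (3/5)² − 4·(1/5)·(-189/2000) = 1089/2500 ; √disc = 33/50
  v_R = (−(3/5) + 33/50) / (2·(1/5)) = 3/20 m/s
check:
stop time T_s = (3/20)/(5/2) = 0.0600 s
robot covers v_R·T_r = 0.1500·0.2000 = 0.0300 m before braking
braking distance = 0.1500²/(2·2.5000) = 0.0045 m
human over T_r+T_s: 1.0000·(0.2000+0.0600) = 0.2600 m
margins: 0.0800+0.1000+0.0500 = 0.2300 m
sum ≈ 0.0300+0.0045+0.2600+0.2300 ≈ 0.5245 m = S ✓

v_R_max = 3/20 m/s = 0.1500 m/s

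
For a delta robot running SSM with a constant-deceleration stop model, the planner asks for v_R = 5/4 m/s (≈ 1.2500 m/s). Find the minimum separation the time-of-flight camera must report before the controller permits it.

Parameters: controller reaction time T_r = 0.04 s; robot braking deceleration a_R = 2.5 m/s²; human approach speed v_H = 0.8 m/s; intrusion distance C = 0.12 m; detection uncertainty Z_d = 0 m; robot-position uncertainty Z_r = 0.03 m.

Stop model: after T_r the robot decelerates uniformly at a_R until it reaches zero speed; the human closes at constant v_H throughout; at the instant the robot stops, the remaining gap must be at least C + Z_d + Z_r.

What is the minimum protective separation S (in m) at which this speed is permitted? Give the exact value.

S_min = 1889/2000 m = 0.9445 m

braking lasts T_s = (5/4)/(5/2) = 0.5000 s
robot in T_r: 1.2500·0.0400 = 0.0500 m
robot covers 1.2500·0.5000 − ½·2.5000·0.5000² = 0.3125 m while stopping
person approaches 0.8000·(0.0400+0.5000) = 0.4320 m
residual clearance needed = 0.1200+0.0000+0.0300 = 0.1500 m
S_min ≈ 0.0500+0.3125+0.4320+0.1500  ⇒  S_min = 1889/2000 m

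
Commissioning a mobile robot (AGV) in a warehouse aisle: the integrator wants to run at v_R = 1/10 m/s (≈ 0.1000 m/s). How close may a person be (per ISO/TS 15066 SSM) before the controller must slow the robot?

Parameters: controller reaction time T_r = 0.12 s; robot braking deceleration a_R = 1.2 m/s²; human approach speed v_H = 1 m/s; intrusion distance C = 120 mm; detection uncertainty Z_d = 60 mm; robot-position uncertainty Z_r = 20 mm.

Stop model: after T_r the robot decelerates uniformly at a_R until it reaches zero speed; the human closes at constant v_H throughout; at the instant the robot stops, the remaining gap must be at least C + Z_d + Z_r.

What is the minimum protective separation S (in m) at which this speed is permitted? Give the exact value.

S_min = 839/2000 m = 0.4195 m

T_s = v_R/a_R = (1/10)/(6/5) = 0.0833 s
robot in T_r: 0.1000·0.1200 = 0.0120 m
robot under decel: 0.1000²/(2·1.2000) = 0.0042 m
person approaches 1.0000·(0.1200+0.0833) = 0.2033 m
C+Z_d+Z_r = 0.1200+0.0600+0.0200 = 0.2000 m
S_min ≈ 0.0120+0.0042+0.2033+0.2000  ⇒  S_min = 839/2000 m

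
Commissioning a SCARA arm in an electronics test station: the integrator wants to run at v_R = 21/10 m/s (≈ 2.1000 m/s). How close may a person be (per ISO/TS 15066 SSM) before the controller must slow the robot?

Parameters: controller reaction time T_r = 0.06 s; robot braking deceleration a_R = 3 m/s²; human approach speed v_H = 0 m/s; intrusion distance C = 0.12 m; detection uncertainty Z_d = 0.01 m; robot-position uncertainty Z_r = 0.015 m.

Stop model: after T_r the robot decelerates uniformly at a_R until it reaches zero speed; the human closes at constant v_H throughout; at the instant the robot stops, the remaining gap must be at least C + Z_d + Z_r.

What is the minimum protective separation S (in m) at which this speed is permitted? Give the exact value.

S_min = 503/500 m = 1.0060 m

T_s = v_R/a_R = (21/10)/3 = 0.7000 s
robot in T_r: 2.1000·0.0600 = 0.1260 m
robot covers 2.1000·0.7000 − ½·3.0000·0.7000² = 0.7350 m while stopping
person approaches 0.0000·(0.0600+0.7000) = 0.0000 m
C+Z_d+Z_r = 0.1200+0.0100+0.0150 = 0.1450 m
S_min ≈ 0.1260+0.7350+0.0000+0.1450  ⇒  S_min = 503/500 m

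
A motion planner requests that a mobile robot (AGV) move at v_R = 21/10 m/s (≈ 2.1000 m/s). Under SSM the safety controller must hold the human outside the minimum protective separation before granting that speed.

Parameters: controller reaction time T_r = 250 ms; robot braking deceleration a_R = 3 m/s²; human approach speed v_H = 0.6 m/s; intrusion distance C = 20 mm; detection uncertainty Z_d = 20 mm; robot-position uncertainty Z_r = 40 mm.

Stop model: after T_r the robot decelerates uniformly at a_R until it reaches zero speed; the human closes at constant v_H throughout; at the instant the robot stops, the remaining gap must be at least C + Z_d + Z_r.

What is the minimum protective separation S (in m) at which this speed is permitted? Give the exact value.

S_min = 191/100 m = 1.9100 m

stop time T_s = (21/10)/3 = 0.7000 s
reaction-phase robot travel = 2.1000·0.2500 = 0.5250 m
robot covers 2.1000·0.7000 − ½·3.0000·0.7000² = 0.7350 m while stopping
human closes 0.6000·0.9500 = 0.5700 m
residual clearance needed = 0.0200+0.0200+0.0400 = 0.0800 m
S_min ≈ 0.5250+0.7350+0.5700+0.0800  ⇒  S_min = 191/100 m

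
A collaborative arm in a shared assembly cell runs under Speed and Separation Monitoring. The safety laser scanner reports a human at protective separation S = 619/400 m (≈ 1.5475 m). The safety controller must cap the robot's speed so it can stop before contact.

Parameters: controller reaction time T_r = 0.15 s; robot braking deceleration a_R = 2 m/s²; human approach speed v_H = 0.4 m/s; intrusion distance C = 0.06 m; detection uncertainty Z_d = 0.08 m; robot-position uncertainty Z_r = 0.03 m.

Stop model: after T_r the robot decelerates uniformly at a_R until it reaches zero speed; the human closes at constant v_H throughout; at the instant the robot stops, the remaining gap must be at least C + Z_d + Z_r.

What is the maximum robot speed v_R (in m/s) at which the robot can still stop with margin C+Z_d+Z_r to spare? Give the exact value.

v_R_max = 17/10 m/s = 1.7000 m/s

at the boundary: (1/4)·v² + (7/20)·v + (-527/400) = 0
  disc = (7/20)² − 4·(1/4)·(-527/400) = 36/25 ; √disc = 6/5
  v_R = (−(7/20) + 6/5) / (2·(1/4)) = 17/10 m/s
check:
T_s = v_R/a_R = (17/10)/2 = 0.8500 s
robot covers v_R·T_r = 1.7000·0.1500 = 0.2550 m before braking
robot covers 1.7000·0.8500 − ½·2.0000·0.8500² = 0.7225 m while stopping
human over T_r+T_s: 0.4000·(0.1500+0.8500) = 0.4000 m
residual clearance needed = 0.0600+0.0800+0.0300 = 0.1700 m
sum ≈ 0.2550+0.7225+0.4000+0.1700 ≈ 1.5475 m = S ✓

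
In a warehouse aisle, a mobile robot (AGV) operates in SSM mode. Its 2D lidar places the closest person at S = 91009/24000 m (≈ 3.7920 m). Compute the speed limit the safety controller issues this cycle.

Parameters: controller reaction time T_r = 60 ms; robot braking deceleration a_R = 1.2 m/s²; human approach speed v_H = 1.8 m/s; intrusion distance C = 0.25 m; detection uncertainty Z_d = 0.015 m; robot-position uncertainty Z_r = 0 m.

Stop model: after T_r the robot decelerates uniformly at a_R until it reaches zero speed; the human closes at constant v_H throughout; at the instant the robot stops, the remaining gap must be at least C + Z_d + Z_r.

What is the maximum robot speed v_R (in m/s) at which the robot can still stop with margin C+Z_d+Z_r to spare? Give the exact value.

collect terms ⇒ (5/12)·v_R² + (39/25)·v_R + (-82057/24000) = 0
  disc = (39/25)² − 4·(5/12)·(-82057/24000) = 2927521/360000 ; √disc = 1711/600
  v_R = (−(39/25) + 1711/600) / (2·(5/12)) = 31/20 m/s
check:
stop time T_s = (31/20)/(6/5) = 1.2917 s
robot covers v_R·T_r = 1.5500·0.0600 = 0.0930 m before braking
braking distance = 1.5500²/(2·1.2000) = 1.0010 m
person approaches 1.8000·(0.0600+1.2917) = 2.4330 m
residual clearance needed = 0.2500+0.0150+0.0000 = 0.2650 m
sum ≈ 0.0930+1.0010+2.4330+0.2650 ≈ 3.7920 m = S ✓

v_R_max = 31/20 m/s = 1.5500 m/s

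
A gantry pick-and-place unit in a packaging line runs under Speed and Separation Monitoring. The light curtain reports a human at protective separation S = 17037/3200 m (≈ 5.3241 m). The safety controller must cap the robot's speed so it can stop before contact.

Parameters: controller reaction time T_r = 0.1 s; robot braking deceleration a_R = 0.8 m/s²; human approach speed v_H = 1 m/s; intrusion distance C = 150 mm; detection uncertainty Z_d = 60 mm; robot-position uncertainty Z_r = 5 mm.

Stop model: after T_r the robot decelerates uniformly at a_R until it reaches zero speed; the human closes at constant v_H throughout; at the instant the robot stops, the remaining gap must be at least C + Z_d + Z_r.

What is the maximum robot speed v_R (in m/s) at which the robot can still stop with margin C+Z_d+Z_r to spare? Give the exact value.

v_R_max = 39/20 m/s = 1.9500 m/s

collect terms ⇒ (5/8)·v_R² + (27/20)·v_R + (-16029/3200) = 0
  disc = (27/20)² − 4·(5/8)·(-16029/3200) = 91809/6400 ; √disc = 303/80
  v_R = (−(27/20) + 303/80) / (2·(5/8)) = 39/20 m/s
check:
T_s = v_R/a_R = (39/20)/(4/5) = 2.4375 s
reaction-phase robot travel = 1.9500·0.1000 = 0.1950 m
robot under decel: 1.9500²/(2·0.8000) = 2.3766 m
person approaches 1.0000·(0.1000+2.4375) = 2.5375 m
C+Z_d+Z_r = 0.1500+0.0600+0.0050 = 0.2150 m
sum ≈ 0.1950+2.3766+2.5375+0.2150 ≈ 5.3241 m = S ✓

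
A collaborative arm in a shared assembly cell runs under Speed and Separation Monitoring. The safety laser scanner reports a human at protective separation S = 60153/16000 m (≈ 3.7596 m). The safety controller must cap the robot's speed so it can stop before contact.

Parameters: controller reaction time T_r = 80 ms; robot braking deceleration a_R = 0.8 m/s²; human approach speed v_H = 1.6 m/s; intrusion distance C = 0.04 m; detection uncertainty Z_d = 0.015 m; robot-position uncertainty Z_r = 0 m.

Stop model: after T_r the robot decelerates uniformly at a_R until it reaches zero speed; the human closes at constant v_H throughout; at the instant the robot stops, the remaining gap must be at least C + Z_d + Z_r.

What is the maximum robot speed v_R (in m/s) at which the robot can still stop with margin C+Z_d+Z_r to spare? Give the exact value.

v_R_max = 5/4 m/s = 1.2500 m/s

quadratic (5/8)·v² + (52/25)·v + (-2289/640) = 0
  disc = (52/25)² − 4·(5/8)·(-2289/640) = 2122849/160000 ; √disc = 1457/400
  v_R = (−(52/25) + 1457/400) / (2·(5/8)) = 5/4 m/s
check:
stop time T_s = (5/4)/(4/5) = 1.5625 s
robot in T_r: 1.2500·0.0800 = 0.1000 m
robot under decel: 1.2500²/(2·0.8000) = 0.9766 m
human closes 1.6000·1.6425 = 2.6280 m
margins: 0.0400+0.0150+0.0000 = 0.0550 m
sum ≈ 0.1000+0.9766+2.6280+0.0550 ≈ 3.7596 m = S ✓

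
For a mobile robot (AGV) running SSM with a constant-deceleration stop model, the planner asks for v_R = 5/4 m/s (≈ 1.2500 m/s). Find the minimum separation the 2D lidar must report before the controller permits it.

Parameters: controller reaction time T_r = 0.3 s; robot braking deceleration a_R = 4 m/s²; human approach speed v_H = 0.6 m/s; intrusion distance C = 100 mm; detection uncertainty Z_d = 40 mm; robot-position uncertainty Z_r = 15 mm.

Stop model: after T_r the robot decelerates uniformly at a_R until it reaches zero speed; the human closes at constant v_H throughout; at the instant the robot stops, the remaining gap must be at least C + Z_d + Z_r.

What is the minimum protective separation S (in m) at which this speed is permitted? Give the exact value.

stop time T_s = (5/4)/4 = 0.3125 s
robot covers v_R·T_r = 1.2500·0.3000 = 0.3750 m before braking
robot under decel: 1.2500²/(2·4.0000) = 0.1953 m
human over T_r+T_s: 0.6000·(0.3000+0.3125) = 0.3675 m
C+Z_d+Z_r = 0.1000+0.0400+0.0150 = 0.1550 m
S_min ≈ 0.3750+0.1953+0.3675+0.1550  ⇒  S_min = 3497/3200 m

S_min = 3497/3200 m = 1.0928 m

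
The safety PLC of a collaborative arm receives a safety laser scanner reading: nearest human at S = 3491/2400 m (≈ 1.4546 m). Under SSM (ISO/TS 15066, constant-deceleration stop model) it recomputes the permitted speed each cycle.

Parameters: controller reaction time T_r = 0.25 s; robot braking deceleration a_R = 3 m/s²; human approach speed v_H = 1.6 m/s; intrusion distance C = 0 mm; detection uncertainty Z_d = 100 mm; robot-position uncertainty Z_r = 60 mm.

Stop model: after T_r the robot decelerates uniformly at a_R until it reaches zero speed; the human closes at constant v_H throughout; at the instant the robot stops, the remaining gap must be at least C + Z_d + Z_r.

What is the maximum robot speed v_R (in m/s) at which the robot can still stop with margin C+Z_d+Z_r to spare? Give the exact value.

v_R_max = 19/20 m/s = 0.9500 m/s

collect terms ⇒ (1/6)·v_R² + (47/60)·v_R + (-2147/2400) = 0
  disc = (47/60)² − 4·(1/6)·(-2147/2400) = 121/100 ; √disc = 11/10
  v_R = (−(47/60) + 11/10) / (2·(1/6)) = 19/20 m/s
check:
T_s = v_R/a_R = (19/20)/3 = 0.3167 s
robot in T_r: 0.9500·0.2500 = 0.2375 m
robot covers 0.9500·0.3167 − ½·3.0000·0.3167² = 0.1504 m while stopping
human closes 1.6000·0.5667 = 0.9067 m
C+Z_d+Z_r = 0.0000+0.1000+0.0600 = 0.1600 m
sum ≈ 0.2375+0.1504+0.9067+0.1600 ≈ 1.4546 m = S ✓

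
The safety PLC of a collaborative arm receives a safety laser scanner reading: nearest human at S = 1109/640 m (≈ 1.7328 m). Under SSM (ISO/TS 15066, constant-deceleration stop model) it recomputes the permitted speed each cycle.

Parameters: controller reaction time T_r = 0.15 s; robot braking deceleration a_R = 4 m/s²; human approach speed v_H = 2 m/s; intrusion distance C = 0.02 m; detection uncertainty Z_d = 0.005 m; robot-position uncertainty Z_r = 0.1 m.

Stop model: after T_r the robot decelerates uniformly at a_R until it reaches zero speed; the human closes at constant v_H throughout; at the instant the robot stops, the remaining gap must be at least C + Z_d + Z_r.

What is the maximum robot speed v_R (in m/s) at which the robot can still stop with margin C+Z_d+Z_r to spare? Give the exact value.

collect terms ⇒ (1/8)·v_R² + (13/20)·v_R + (-837/640) = 0
  disc = (13/20)² − 4·(1/8)·(-837/640) = 6889/6400 ; √disc = 83/80
  v_R = (−(13/20) + 83/80) / (2·(1/8)) = 31/20 m/s
check:
braking lasts T_s = (31/20)/4 = 0.3875 s
robot in T_r: 1.5500·0.1500 = 0.2325 m
braking distance = 1.5500²/(2·4.0000) = 0.3003 m
human over T_r+T_s: 2.0000·(0.1500+0.3875) = 1.0750 m
margins: 0.0200+0.0050+0.1000 = 0.1250 m
sum ≈ 0.2325+0.3003+1.0750+0.1250 ≈ 1.7328 m = S ✓

v_R_max = 31/20 m/s = 1.5500 m/s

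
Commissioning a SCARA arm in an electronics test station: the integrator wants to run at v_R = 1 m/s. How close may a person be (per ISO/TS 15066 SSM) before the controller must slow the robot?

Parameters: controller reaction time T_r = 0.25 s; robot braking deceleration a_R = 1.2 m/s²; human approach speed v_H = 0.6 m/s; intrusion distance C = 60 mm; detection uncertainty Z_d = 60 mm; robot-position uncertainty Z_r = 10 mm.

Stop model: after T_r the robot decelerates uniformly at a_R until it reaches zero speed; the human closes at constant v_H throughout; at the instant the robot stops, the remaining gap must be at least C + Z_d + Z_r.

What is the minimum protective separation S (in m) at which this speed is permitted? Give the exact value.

S_min = 217/150 m = 1.4467 m

stop time T_s = 1/(6/5) = 0.8333 s
robot in T_r: 1.0000·0.2500 = 0.2500 m
robot covers 1.0000·0.8333 − ½·1.2000·0.8333² = 0.4167 m while stopping
human over T_r+T_s: 0.6000·(0.2500+0.8333) = 0.6500 m
margins: 0.0600+0.0600+0.0100 = 0.1300 m
S_min ≈ 0.2500+0.4167+0.6500+0.1300  ⇒  S_min = 217/150 m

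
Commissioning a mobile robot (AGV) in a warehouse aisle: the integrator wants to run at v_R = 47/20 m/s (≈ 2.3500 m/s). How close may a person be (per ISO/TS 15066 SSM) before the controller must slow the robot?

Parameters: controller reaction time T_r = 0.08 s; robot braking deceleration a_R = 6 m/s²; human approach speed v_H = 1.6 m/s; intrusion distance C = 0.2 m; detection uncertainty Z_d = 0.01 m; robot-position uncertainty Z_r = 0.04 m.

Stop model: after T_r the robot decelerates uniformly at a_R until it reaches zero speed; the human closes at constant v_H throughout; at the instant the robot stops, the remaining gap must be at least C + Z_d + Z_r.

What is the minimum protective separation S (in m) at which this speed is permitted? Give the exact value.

stop time T_s = (47/20)/6 = 0.3917 s
robot covers v_R·T_r = 2.3500·0.0800 = 0.1880 m before braking
robot covers 2.3500·0.3917 − ½·6.0000·0.3917² = 0.4602 m while stopping
human closes 1.6000·0.4717 = 0.7547 m
margins: 0.2000+0.0100+0.0400 = 0.2500 m
S_min ≈ 0.1880+0.4602+0.7547+0.2500  ⇒  S_min = 13223/8000 m

S_min = 13223/8000 m = 1.6529 m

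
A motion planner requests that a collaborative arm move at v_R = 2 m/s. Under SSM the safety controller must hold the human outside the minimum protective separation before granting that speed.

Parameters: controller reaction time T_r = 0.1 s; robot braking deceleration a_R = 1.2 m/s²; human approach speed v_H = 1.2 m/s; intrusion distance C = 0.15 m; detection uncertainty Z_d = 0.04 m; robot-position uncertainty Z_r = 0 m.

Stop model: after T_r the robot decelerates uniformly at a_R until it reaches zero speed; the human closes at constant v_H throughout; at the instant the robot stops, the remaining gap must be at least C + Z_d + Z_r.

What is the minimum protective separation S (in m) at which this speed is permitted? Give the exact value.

stop time T_s = 2/(6/5) = 1.6667 s
robot in T_r: 2.0000·0.1000 = 0.2000 m
braking distance = 2.0000²/(2·1.2000) = 1.6667 m
human closes 1.2000·1.7667 = 2.1200 m
C+Z_d+Z_r = 0.1500+0.0400+0.0000 = 0.1900 m
S_min ≈ 0.2000+1.6667+2.1200+0.1900  ⇒  S_min = 1253/300 m

S_min = 1253/300 m = 4.1767 m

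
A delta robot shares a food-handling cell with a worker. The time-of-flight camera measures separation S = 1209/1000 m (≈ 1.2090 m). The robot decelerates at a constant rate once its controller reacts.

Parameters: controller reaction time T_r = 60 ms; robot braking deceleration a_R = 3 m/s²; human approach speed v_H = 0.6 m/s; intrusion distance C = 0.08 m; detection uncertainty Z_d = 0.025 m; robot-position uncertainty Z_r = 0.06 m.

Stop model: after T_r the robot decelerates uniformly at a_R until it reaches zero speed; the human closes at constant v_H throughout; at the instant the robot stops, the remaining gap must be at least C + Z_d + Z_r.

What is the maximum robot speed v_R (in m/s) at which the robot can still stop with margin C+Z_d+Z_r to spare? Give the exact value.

at the boundary: (1/6)·v² + (13/50)·v + (-126/125) = 0
  disc = (13/50)² − 4·(1/6)·(-126/125) = 1849/2500 ; √disc = 43/50
  v_R = (−(13/50) + 43/50) / (2·(1/6)) = 9/5 m/s
check:
braking lasts T_s = (9/5)/3 = 0.6000 s
reaction-phase robot travel = 1.8000·0.0600 = 0.1080 m
robot under decel: 1.8000²/(2·3.0000) = 0.5400 m
human over T_r+T_s: 0.6000·(0.0600+0.6000) = 0.3960 m
margins: 0.0800+0.0250+0.0600 = 0.1650 m
sum ≈ 0.1080+0.5400+0.3960+0.1650 ≈ 1.2090 m = S ✓

v_R_max = 9/5 m/s = 1.8000 m/s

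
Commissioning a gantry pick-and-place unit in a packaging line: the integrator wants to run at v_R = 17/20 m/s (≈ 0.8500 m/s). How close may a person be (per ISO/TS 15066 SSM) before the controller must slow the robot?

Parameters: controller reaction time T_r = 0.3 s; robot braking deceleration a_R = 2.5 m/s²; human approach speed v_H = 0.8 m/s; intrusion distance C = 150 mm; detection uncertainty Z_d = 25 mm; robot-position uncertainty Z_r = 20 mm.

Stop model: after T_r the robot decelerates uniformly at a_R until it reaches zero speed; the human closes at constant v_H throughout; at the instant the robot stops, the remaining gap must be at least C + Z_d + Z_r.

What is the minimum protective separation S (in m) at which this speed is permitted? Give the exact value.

S_min = 2213/2000 m = 1.1065 m

T_s = v_R/a_R = (17/20)/(5/2) = 0.3400 s
robot covers v_R·T_r = 0.8500·0.3000 = 0.2550 m before braking
braking distance = 0.8500²/(2·2.5000) = 0.1445 m
person approaches 0.8000·(0.3000+0.3400) = 0.5120 m
residual clearance needed = 0.1500+0.0250+0.0200 = 0.1950 m
S_min ≈ 0.2550+0.1445+0.5120+0.1950  ⇒  S_min = 2213/2000 m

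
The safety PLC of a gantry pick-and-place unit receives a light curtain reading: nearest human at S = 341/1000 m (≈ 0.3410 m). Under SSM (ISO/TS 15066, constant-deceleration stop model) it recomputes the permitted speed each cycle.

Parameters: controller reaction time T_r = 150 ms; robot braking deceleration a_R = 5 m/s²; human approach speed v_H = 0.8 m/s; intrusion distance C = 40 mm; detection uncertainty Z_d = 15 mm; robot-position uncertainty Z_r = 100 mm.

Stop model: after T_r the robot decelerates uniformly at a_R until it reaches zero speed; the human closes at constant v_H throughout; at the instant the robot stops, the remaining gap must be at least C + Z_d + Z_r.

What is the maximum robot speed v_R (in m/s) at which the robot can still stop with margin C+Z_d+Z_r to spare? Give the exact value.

v_R_max = 1/5 m/s = 0.2000 m/s

quadratic (1/10)·v² + (31/100)·v + (-33/500) = 0
  disc = (31/100)² − 4·(1/10)·(-33/500) = 49/400 ; √disc = 7/20
  v_R = (−(31/100) + 7/20) / (2·(1/10)) = 1/5 m/s
check:
T_s = v_R/a_R = (1/5)/5 = 0.0400 s
reaction-phase robot travel = 0.2000·0.1500 = 0.0300 m
robot covers 0.2000·0.0400 − ½·5.0000·0.0400² = 0.0040 m while stopping
human over T_r+T_s: 0.8000·(0.1500+0.0400) = 0.1520 m
margins: 0.0400+0.0150+0.1000 = 0.1550 m
sum ≈ 0.0300+0.0040+0.1520+0.1550 ≈ 0.3410 m = S ✓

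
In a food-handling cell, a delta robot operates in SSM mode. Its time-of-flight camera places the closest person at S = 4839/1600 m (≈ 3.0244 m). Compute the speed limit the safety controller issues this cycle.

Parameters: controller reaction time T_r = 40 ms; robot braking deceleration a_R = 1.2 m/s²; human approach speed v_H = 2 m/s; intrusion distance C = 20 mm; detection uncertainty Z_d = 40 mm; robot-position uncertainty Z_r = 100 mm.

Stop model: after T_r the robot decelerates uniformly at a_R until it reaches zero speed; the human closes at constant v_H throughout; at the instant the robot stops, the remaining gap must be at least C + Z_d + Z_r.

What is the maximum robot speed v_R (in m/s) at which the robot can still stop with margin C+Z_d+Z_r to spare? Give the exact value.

v_R_max = 5/4 m/s = 1.2500 m/s

quadratic (5/12)·v² + (128/75)·v + (-891/320) = 0
  disc = (128/75)² − 4·(5/12)·(-891/320) = 2719201/360000 ; √disc = 1649/600
  v_R = (−(128/75) + 1649/600) / (2·(5/12)) = 5/4 m/s
check:
stop time T_s = (5/4)/(6/5) = 1.0417 s
reaction-phase robot travel = 1.2500·0.0400 = 0.0500 m
braking distance = 1.2500²/(2·1.2000) = 0.6510 m
human over T_r+T_s: 2.0000·(0.0400+1.0417) = 2.1633 m
C+Z_d+Z_r = 0.0200+0.0400+0.1000 = 0.1600 m
sum ≈ 0.0500+0.6510+2.1633+0.1600 ≈ 3.0244 m = S ✓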